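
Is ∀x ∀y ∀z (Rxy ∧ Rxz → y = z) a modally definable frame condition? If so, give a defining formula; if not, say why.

Yes: it is partial functionality, defined by the CD schema ◇q → □q.
Suppose ◇q→□q is valid. Take Rxy, Rxz and set V(q)={y}. Then ◇q at x, so □q at x, so q at z, i.e. z=y.

Definable; ◇q → □q defines it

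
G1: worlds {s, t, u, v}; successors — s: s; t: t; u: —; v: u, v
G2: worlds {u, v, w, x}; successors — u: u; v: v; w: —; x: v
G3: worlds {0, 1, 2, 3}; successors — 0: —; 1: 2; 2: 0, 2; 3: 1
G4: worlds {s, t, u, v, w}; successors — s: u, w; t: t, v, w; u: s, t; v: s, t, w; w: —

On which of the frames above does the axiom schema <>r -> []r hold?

The schema corresponds to partial functionality: forall x forall y forall z (Rxy & Rxz -> y = z).
G1: fails — v sees both u and v.
G2: satisfies the condition.
G3: fails — 2 sees both 0 and 2.
G4: fails — s sees both u and w.
Valid on: G2.

G2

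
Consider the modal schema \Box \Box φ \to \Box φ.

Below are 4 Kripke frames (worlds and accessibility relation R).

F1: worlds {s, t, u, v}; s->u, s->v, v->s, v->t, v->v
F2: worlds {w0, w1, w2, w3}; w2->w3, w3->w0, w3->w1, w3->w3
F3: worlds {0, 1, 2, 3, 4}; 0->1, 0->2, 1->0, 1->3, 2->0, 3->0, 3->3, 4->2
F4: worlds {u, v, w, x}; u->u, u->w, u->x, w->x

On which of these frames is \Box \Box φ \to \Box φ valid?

The schema corresponds to density: \forall x \forall y (Rxy \to \exists z (Rxz \wedge Rzy)).
F1: fails — Rsu but no z with Rsz and Rzu.
F2: condition met.
F3: fails — R02 but no z with R0z and Rz2.
F4: fails — Rwx but no z with Rwz and Rzx.
Valid on: F2.

F2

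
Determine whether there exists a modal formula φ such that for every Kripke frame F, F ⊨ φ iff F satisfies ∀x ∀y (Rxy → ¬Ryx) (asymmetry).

Any modally definable frame class is closed under surjective bounded morphisms.
The 3-cycle (worlds s,t,u with s→t→u→s) is asymmetric. Mapping every world to a single reflexive point • is a surjective bounded morphism, and the reflexive point is not asymmetric (R•• but asymmetry requires ¬R••).
Hence asymmetry is not modally definable.

No — not modally definable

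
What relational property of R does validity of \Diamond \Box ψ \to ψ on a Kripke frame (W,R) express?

This schema is equivalent to the B axiom ψ → □◇ψ.
It corresponds to symmetry: \forall x \forall y (Rxy \to Ryx).

symmetry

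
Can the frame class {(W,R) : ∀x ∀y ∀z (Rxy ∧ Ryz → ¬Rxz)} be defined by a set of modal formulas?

Not definable by any modal formula

Any modally definable frame class is closed under surjective bounded morphisms.
The 5-cycle (worlds s,t,u,v,w with s→t→u→v→w→s) is intransitive. Mapping every world to a single reflexive point • is a surjective bounded morphism; the reflexive point is not intransitive (R••∧R•• but R••).
So no modal formula (or set of formulas) defines exactly the intransitive frames.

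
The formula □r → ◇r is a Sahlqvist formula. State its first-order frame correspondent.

Seriality

This schema is the D axiom.
It corresponds to seriality: ∀x ∃y Rxy.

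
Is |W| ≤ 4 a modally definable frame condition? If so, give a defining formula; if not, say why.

Any modally definable frame class is closed under disjoint unions.
Any modal formula valid on each of 5 disjoint one-world frames is valid on their disjoint union (validity is preserved under disjoint unions). Each one-world frame has |W|=1≤4, but the union has |W|=5.
Hence having at most 4 worlds is not modally definable.

Not definable by any modal formula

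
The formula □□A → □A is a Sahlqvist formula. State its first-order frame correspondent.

Suppose □□A→□A is valid. Take Rxy and set V(A)={w : xR²w}. Then □□A at x, so □A at x, so A at y, i.e. ∃z(Rxz∧Rzy).
Conversely, any frame satisfying ∀x ∀y (Rxy → ∃z (Rxz ∧ Rzy)) validates the schema.
So the correspondent is density.

density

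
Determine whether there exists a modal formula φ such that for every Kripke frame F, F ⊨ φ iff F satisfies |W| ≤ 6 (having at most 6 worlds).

If a class were modally definable it would be closed under disjoint unions (Goldblatt–Thomason).
Any modal formula valid on each of 7 disjoint one-world frames is valid on their disjoint union (validity is preserved under disjoint unions). Each one-world frame has |W|=1≤6, but the union has |W|=7.
Hence having at most 6 worlds is not modally definable.

Not definable by any modal formula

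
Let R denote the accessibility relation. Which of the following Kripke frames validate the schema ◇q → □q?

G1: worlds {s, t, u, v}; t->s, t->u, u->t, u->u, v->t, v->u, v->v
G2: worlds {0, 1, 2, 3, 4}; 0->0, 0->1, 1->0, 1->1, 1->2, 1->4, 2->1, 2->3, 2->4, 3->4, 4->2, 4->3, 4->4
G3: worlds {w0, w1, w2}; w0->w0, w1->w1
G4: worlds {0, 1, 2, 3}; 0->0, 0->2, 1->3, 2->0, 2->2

G3

Frame correspondent (Sahlqvist): ∀x ∀y ∀z (Rxy ∧ Rxz → y = z) — i.e. partial functionality.
G1: fails — t sees both s and u.
G2: fails — 0 sees both 0 and 1.
G3: satisfies the condition.
G4: fails — 0 sees both 0 and 2.
Valid on: G3.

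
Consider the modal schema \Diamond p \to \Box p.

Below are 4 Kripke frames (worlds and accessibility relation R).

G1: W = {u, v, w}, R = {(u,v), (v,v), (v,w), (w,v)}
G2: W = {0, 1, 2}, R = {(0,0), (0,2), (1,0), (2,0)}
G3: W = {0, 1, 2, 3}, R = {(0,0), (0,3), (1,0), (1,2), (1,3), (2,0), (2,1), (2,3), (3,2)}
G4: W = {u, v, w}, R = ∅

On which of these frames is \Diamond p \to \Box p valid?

The schema corresponds to partial functionality: \forall x \forall y \forall z (Rxy \wedge Rxz \to y = z).
G1: fails — v sees both v and w.
G2: fails — 0 sees both 0 and 2.
G3: fails — 0 sees both 0 and 3.
G4: satisfies the condition.
Valid on: G4.

G4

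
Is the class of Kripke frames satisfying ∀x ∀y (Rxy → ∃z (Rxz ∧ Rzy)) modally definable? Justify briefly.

Yes — defined by □□r → □r

This is a Sahlqvist condition; the C4 axiom □□r → □r defines it.
Suppose □□r→□r is valid. Take Rxy and set V(r)={w : xR²w}. Then □□r at x, so □r at x, so r at y, i.e. ∃z(Rxz∧Rzy).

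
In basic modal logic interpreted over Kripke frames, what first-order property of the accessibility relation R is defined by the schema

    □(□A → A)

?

shift-reflexivity

Suppose □(□A→A) is valid. Take Rxy and set V(A)={w : Ryw}. Then at y, □A holds; since □(□A→A) at x, □A→A at y, so A at y, i.e. Ryy.
Conversely, any frame satisfying ∀x ∀y (Rxy → Ryy) validates the schema.
Frame condition: ∀x ∀y (Rxy → Ryy).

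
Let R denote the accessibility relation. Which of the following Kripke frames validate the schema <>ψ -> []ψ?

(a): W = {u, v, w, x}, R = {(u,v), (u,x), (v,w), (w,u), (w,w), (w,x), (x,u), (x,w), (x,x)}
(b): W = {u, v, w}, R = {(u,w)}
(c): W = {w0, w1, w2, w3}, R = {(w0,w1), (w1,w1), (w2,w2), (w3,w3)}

This is the axiom for partial functionality; its first-order frame correspondent is forall x forall y forall z (Rxy & Rxz -> y = z).
(a): fails — u sees both v and x.
(b): satisfies the condition.
(c): satisfies the condition.
Valid on: (b), (c).

(b), (c)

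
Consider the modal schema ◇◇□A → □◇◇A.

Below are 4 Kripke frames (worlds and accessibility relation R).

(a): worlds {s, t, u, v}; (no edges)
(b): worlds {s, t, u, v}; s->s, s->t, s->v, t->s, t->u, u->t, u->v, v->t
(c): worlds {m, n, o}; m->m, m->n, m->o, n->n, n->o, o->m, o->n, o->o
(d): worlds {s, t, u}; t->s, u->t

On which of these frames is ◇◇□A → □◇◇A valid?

(a), (c)

This is the axiom for a generalized confluence (Geach) condition; its first-order frame correspondent is ∀x ∀y ∀z ((xR²y ∧ xRz) → ∃w (yRw ∧ zR²w)).
(a): holds.
(b): fails — sR²u, sRv but no w with uRw and vR²w.
(c): holds.
(d): fails — uR²s, uRt but no w with sRw and tR²w.
Valid on: (a), (c).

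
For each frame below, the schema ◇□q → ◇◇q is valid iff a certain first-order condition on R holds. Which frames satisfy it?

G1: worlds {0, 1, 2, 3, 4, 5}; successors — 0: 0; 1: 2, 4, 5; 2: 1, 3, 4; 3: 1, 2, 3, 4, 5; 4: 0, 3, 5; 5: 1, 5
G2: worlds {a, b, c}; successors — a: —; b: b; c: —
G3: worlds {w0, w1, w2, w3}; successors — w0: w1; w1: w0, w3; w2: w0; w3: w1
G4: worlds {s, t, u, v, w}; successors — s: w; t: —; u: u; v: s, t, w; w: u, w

Frame correspondent (Sahlqvist): ∀x ∀y (xRy → ∃w (yRw ∧ xR²w)) — i.e. a generalized confluence (Geach) condition.
G1: condition met.
G2: condition met.
G3: condition met.
G4: fails — vRt but no w* with tRw* and vR²w*.

G1, G2, G3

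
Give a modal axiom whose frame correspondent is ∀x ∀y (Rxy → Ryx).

The condition is symmetry. The B schema r → □◇r defines it.
Suppose r→□◇r is valid. Take Rxy and set V(r)={x}. Then r at x, so □◇r at x, so ◇r at y, so some z with Ryz has r; z=x, i.e. Ryx.

r → □◇r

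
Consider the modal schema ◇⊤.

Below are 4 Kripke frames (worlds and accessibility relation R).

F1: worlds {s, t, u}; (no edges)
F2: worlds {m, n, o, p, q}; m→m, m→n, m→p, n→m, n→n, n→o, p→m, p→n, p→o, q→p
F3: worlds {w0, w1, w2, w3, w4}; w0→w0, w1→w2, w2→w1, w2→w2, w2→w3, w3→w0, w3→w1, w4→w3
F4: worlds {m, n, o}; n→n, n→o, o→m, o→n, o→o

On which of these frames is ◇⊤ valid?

F3

This is the axiom for seriality; its first-order frame correspondent is ∀x ∃y Rxy.
F1: fails — world s has no successor.
F2: fails — world o has no successor.
F3: condition met.
F4: fails — world m has no successor.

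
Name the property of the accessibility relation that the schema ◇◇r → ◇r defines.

transitivity

Replacing r by ¬r and contraposing gives the equivalent schema □r → □□r.
Suppose □r→□□r is valid. Take Rxy, Ryz and set V(r)={w : Rxw}. Then □r at x, so □□r at x, so □r at y, so r at z, i.e. Rxz.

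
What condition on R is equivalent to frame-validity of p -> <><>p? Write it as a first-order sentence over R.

forall x exists w (x = w & x R^2 w)

This is a Sahlqvist (Geach-type) schema ◇^0□^0p → □^0◇^2p.
First-order correspondent: forall x exists w (x = w & x R^2 w).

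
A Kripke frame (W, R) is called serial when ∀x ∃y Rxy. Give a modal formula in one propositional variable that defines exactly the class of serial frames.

This is seriality; the standard corresponding axiom is D: □ψ → ◇ψ.
Suppose □ψ→◇ψ is valid. At any x set V(ψ)=W. Then □ψ at x, so ◇ψ at x, so x has a successor.

□ψ → ◇ψ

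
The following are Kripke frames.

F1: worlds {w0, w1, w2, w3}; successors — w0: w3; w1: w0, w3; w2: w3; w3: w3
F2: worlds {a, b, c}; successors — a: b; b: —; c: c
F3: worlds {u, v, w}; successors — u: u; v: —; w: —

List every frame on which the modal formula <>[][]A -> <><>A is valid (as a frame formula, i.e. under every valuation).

F1, F3

This is the axiom for a generalized confluence (Geach) condition; its first-order frame correspondent is forall x forall y (xRy -> exists w (y R^2 w & x R^2 w)).
F1: condition met.
F2: fails — aRb but no w with bR²w and aR²w.
F3: condition met.
Valid on: F1, F3.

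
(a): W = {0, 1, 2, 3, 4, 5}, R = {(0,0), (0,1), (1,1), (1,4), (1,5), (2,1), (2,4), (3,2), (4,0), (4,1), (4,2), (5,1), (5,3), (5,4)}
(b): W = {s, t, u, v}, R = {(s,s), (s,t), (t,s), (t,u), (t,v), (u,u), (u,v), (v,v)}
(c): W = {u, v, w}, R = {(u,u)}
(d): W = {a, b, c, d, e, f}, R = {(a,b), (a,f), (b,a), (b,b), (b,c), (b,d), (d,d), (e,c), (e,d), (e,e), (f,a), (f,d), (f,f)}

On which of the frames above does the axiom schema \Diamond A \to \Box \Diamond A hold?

The schema corresponds to the Euclidean property: \forall x \forall y \forall z (Rxy \wedge Rxz \to Ryz).
(a): fails — R01 and R00 but not R10.
(b): fails — Rst and Rst but not Rtt.
(c): condition met.
(d): fails — Rab and Raf but not Rbf.
Valid on: (c).

(c)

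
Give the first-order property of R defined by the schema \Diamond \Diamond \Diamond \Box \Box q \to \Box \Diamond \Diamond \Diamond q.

This is a Sahlqvist (Geach-type) schema ◇^3□^2q → □^1◇^3q.
Minimal-valuation argument: fix x; take any y with xR^3y and any z with xR^1z. Set V(q) to the set of worlds R-reachable from y in exactly 2 steps. Then □^2q holds at y, so the antecedent holds at x; validity forces ◇^3q at z, giving a w with zR^3w and yR^2w.
First-order correspondent: \forall x \forall y \forall z ((x R^3 y \wedge xRz) \to \exists w (y R^2 w \wedge z R^3 w)).

\forall x \forall y \forall z ((x R^3 y \wedge xRz) \to \exists w (y R^2 w \wedge z R^3 w))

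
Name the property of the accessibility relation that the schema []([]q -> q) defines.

This is the T□ axiom.
Its frame correspondent is shift-reflexivity — forall x forall y (Rxy -> Ryy).

shift-reflexivity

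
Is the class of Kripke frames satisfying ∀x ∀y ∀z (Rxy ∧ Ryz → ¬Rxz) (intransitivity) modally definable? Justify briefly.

No — not modally definable

Any modally definable frame class is closed under surjective bounded morphisms.
The 3-cycle (worlds 0,1,2 with 0→1→2→0) is intransitive. Mapping every world to a single reflexive point • is a surjective bounded morphism; the reflexive point is not intransitive (R••∧R•• but R••).
Hence intransitivity is not modally definable.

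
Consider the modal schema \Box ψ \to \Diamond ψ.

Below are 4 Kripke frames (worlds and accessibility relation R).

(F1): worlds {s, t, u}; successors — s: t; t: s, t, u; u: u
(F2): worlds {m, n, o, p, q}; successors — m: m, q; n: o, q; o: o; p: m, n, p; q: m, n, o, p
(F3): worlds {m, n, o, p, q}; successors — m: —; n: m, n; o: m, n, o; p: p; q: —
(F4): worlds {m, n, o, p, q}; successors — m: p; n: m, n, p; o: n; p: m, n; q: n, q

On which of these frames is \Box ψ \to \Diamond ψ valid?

The schema corresponds to seriality: \forall x \exists y Rxy.
(F1): condition met.
(F2): condition met.
(F3): fails — world m has no successor.
(F4): condition met.

(F1), (F2), (F4)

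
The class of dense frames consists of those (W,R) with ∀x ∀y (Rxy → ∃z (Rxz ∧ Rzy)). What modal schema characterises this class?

The condition is density. The C4 schema □□ψ → □ψ defines it.
Suppose □□ψ→□ψ is valid. Take Rxy and set V(ψ)={w : xR²w}. Then □□ψ at x, so □ψ at x, so ψ at y, i.e. ∃z(Rxz∧Rzy).

□□ψ → □ψ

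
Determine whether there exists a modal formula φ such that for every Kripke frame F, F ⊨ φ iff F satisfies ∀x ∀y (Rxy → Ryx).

This is a Sahlqvist condition; the B axiom p → □◇p defines it.
Suppose p→□◇p is valid. Take Rxy and set V(p)={x}. Then p at x, so □◇p at x, so ◇p at y, so some z with Ryz has p; z=x, i.e. Ryx.

Yes, by p → □◇p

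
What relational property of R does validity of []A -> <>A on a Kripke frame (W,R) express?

Seriality

Suppose □A→◇A is valid. At any x set V(A)=W. Then □A at x, so ◇A at x, so x has a successor.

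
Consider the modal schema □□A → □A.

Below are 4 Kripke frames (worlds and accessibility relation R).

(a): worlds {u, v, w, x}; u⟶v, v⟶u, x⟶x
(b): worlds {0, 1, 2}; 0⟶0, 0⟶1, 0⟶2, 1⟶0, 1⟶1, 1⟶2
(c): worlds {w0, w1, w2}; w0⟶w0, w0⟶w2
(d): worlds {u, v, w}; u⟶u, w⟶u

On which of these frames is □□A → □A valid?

(b), (c), (d)

The schema corresponds to density: ∀x ∀y (Rxy → ∃z (Rxz ∧ Rzy)).
(a): fails — Ruv but no z with Ruz and Rzv.
(b): satisfies the condition.
(c): satisfies the condition.
(d): satisfies the condition.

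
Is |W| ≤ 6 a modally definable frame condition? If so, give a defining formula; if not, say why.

Not definable by any modal formula

Any modally definable frame class is closed under disjoint unions.
Any modal formula valid on each of 7 disjoint one-world frames is valid on their disjoint union (validity is preserved under disjoint unions). Each one-world frame has |W|=1≤6, but the union has |W|=7.
So no modal formula (or set of formulas) defines exactly the |W|≤6 frames.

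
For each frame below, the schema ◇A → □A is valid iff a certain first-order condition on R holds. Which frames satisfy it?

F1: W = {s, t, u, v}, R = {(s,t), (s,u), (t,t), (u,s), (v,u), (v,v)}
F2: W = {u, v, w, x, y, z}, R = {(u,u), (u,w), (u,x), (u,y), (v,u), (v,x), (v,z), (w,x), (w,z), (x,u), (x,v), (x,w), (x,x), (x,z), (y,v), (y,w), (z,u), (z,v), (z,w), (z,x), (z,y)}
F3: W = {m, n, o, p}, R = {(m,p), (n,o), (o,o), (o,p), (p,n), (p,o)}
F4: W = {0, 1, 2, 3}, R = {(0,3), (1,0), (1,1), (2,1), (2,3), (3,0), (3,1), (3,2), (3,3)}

none

Frame correspondent (Sahlqvist): ∀x ∀y ∀z (Rxy ∧ Rxz → y = z) — i.e. partial functionality.
F1: fails — s sees both t and u.
F2: fails — u sees both u and w.
F3: fails — o sees both o and p.
F4: fails — 1 sees both 0 and 1.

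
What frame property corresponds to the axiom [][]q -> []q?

density

Suppose □□q→□q is valid. Take Rxy and set V(q)={w : xR²w}. Then □□q at x, so □q at x, so q at y, i.e. ∃z(Rxz∧Rzy).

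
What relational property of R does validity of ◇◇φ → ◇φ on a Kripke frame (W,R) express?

transitivity

Equivalently (dual form): □φ → □□φ.
Suppose □φ→□□φ is valid. Take Rxy, Ryz and set V(φ)={w : Rxw}. Then □φ at x, so □□φ at x, so □φ at y, so φ at z, i.e. Rxz.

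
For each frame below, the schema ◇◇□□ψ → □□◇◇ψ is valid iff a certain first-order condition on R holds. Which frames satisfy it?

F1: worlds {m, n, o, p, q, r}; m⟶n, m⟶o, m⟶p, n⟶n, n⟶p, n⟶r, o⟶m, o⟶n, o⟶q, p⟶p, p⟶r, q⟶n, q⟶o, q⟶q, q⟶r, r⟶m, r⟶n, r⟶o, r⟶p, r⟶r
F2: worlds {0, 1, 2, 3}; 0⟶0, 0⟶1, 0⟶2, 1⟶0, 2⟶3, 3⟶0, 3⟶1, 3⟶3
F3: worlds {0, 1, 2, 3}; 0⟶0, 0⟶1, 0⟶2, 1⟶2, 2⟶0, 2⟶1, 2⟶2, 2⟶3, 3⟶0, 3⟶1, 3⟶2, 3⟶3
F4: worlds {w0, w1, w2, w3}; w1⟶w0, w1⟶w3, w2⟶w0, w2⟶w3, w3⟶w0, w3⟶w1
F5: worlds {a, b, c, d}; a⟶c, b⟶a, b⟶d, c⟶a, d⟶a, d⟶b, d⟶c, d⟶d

The schema corresponds to a generalized confluence (Geach) condition: ∀x ∀y ∀z ((xR²y ∧ xR²z) → ∃w (yR²w ∧ zR²w)).
F1: condition met.
F2: condition met.
F3: condition met.
F4: fails — w1R²w0, w1R²w0 but no w with w0R²w and w0R²w.
F5: fails — bR²a, bR²c but no w with aR²w and cR²w.
Valid on: F1, F2, F3.

F1, F2, F3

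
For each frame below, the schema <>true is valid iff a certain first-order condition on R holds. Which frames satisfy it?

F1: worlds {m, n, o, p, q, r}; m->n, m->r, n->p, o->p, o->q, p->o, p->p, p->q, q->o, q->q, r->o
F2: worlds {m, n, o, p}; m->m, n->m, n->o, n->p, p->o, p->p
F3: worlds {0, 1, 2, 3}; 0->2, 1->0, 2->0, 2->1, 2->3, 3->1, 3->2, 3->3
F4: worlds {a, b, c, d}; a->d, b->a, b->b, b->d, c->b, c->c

Frame correspondent (Sahlqvist): forall x exists y Rxy — i.e. seriality.
F1: holds.
F2: fails — world o has no successor.
F3: holds.
F4: fails — world d has no successor.

F1, F3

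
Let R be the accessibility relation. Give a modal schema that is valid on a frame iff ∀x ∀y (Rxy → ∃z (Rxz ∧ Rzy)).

The condition is density. The C4 schema □□ψ → □ψ defines it.
Suppose □□ψ→□ψ is valid. Take Rxy and set V(ψ)={w : xR²w}. Then □□ψ at x, so □ψ at x, so ψ at y, i.e. ∃z(Rxz∧Rzy).

□□ψ → □ψ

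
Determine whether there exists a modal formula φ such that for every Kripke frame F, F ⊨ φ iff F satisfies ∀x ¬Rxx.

Not definable by any modal formula

Modal frame validity is preserved under surjective bounded morphisms.
The 2-cycle (worlds 0,1 with 0→1→0) is irreflexive, and the map sending every world to a single reflexive point • is a surjective bounded morphism (forth: every edge maps to (•,•); back: every world has a successor). So any modal formula valid on the 2-cycle is also valid on the reflexive point, which is not irreflexive.
Hence irreflexivity is not modally definable.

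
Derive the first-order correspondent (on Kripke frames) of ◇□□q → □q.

This is a Sahlqvist (Geach-type) schema ◇^1□^2q → □^1◇^0q.
First-order correspondent: ∀x ∀y ∀z ((xRy ∧ xRz) → ∃w (yR²w ∧ z = w)).

∀x ∀y ∀z ((xRy ∧ xRz) → ∃w (yR²w ∧ z = w))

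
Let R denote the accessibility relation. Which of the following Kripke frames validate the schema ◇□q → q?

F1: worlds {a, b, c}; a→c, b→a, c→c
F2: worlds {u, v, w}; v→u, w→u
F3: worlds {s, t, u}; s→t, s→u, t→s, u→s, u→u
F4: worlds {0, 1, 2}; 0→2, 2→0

Frame correspondent (Sahlqvist): ∀x ∀y (xRy → ∃w (yRw ∧ x = w)) — i.e. a generalized confluence (Geach) condition.
F1: fails — aRc but no w with cRw and a=w.
F2: fails — vRu but no t with uRt and v=t.
F3: holds.
F4: holds.
Valid on: F3, F4.

F3, F4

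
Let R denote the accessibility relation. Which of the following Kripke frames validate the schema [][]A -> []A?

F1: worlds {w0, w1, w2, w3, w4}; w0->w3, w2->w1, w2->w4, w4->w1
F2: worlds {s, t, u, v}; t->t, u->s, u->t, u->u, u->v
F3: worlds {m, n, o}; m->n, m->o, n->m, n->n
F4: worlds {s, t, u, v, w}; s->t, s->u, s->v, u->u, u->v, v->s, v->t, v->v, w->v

F2, F4

This is the axiom for density; its first-order frame correspondent is forall x forall y (Rxy -> exists z (Rxz & Rzy)).
F1: fails — Rw2w4 but no z with Rw2z and Rzw4.
F2: ✓.
F3: fails — Rmo but no z with Rmz and Rzo.
F4: ✓.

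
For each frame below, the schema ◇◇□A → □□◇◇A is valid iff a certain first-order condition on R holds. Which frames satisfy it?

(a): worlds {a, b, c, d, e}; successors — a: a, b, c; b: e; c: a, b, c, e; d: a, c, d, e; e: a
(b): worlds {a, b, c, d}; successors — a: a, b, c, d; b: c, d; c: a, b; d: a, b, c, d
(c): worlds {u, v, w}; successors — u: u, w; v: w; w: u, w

(b), (c)

Frame correspondent (Sahlqvist): ∀x ∀y ∀z ((xR²y ∧ xR²z) → ∃w (yRw ∧ zR²w)) — i.e. a generalized confluence (Geach) condition.
(a): fails — aR²b, aR²b but no w with bRw and bR²w.
(b): holds.
(c): holds.
Valid on: (b), (c).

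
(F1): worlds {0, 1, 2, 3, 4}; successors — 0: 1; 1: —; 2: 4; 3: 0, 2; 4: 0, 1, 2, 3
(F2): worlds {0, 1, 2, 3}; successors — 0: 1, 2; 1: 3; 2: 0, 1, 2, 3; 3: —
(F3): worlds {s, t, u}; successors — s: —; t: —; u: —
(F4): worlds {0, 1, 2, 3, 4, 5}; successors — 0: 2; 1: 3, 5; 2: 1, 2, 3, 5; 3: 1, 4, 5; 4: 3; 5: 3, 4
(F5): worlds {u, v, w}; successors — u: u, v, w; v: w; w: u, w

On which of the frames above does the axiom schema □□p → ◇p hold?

This is the axiom for a generalized confluence (Geach) condition; its first-order frame correspondent is ∀x ∃w (xR²w ∧ xRw).
(F1): fails — at 0 but no w with 0R²w and 0Rw.
(F2): fails — at 1 but no w with 1R²w and 1Rw.
(F3): fails — at s but no w with sR²w and sRw.
(F4): fails — at 4 but no w with 4R²w and 4Rw.
(F5): condition met.

(F5)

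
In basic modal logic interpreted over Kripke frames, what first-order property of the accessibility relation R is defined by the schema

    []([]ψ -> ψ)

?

Suppose □(□ψ→ψ) is valid. Take Rxy and set V(ψ)={w : Ryw}. Then at y, □ψ holds; since □(□ψ→ψ) at x, □ψ→ψ at y, so ψ at y, i.e. Ryy.
Conversely, any frame satisfying forall x forall y (Rxy -> Ryy) validates the schema.
So the correspondent is shift-reflexivity.

Shift-reflexivity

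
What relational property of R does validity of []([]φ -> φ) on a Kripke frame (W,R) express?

Suppose □(□φ→φ) is valid. Take Rxy and set V(φ)={w : Ryw}. Then at y, □φ holds; since □(□φ→φ) at x, □φ→φ at y, so φ at y, i.e. Ryy.
The converse is a direct semantic check.
So the correspondent is shift-reflexivity.

shift-reflexivity: forall x forall y (Rxy -> Ryy)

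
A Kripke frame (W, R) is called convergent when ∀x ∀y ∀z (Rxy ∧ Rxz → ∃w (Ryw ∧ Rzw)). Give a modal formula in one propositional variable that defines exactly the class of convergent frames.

The condition is convergence. The .2 schema ◇□r → □◇r defines it.

◇□r → □◇r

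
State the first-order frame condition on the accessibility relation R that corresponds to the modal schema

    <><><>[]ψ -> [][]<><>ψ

This is a Sahlqvist (Geach-type) schema ◇^3□^1ψ → □^2◇^2ψ.
Minimal-valuation argument: fix x; take any y with xR^3y and any z with xR^2z. Set V(ψ) to the set of worlds R-reachable from y in exactly 1 step. Then □^1ψ holds at y, so the antecedent holds at x; validity forces ◇^2ψ at z, giving a w with zR^2w and yR^1w.
First-order correspondent: forall x forall y forall z ((x R^3 y & x R^2 z) -> exists w (yRw & z R^2 w)).

forall x forall y forall z ((x R^3 y & x R^2 z) -> exists w (yRw & z R^2 w))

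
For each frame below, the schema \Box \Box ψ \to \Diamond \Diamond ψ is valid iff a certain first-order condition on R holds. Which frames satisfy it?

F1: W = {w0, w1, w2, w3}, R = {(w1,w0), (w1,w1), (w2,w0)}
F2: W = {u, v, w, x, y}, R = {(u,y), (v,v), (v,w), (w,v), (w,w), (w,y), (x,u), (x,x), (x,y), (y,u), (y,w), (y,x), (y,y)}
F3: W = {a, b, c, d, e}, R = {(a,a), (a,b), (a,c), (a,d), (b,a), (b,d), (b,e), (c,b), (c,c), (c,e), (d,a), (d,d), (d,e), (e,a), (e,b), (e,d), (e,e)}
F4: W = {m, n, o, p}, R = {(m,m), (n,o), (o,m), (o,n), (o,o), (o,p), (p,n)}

F2, F3, F4

This is the axiom for a generalized confluence (Geach) condition; its first-order frame correspondent is \forall x \exists w (x R^2 w \wedge x R^2 w).
F1: fails — at w0 but no w with w0R²w and w0R²w.
F2: condition met.
F3: condition met.
F4: condition met.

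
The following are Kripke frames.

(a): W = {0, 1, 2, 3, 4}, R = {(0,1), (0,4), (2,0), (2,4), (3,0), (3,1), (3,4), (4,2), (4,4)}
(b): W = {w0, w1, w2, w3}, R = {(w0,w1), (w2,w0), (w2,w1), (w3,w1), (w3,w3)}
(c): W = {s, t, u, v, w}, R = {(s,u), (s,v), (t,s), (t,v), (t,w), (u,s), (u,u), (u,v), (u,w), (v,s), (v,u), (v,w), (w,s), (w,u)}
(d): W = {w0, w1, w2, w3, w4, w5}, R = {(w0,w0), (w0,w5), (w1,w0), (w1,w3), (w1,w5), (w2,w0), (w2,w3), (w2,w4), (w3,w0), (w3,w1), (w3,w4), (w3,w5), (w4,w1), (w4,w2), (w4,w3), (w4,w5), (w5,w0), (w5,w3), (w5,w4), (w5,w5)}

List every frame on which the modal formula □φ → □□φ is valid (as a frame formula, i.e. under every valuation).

The schema corresponds to transitivity: ∀x ∀y ∀z (Rxy ∧ Ryz → Rxz).
(a): fails — R34 and R42 but not R32.
(b): ✓.
(c): fails — Rtv and Rvu but not Rtu.
(d): fails — Rw3w1 and Rw1w3 but not Rw3w3.

(b)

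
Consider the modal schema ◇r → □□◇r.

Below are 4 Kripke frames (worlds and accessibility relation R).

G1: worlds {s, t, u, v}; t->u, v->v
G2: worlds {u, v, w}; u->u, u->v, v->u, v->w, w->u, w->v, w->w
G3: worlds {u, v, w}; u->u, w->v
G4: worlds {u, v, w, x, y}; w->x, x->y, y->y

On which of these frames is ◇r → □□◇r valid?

The schema corresponds to a generalized confluence (Geach) condition: ∀x ∀y ∀z ((xRy ∧ xR²z) → ∃w (y = w ∧ zRw)).
G1: holds.
G2: fails — uRv, uR²v but no t with v=t and vRt.
G3: holds.
G4: fails — wRx, wR²y but no t with x=t and yRt.

G1, G3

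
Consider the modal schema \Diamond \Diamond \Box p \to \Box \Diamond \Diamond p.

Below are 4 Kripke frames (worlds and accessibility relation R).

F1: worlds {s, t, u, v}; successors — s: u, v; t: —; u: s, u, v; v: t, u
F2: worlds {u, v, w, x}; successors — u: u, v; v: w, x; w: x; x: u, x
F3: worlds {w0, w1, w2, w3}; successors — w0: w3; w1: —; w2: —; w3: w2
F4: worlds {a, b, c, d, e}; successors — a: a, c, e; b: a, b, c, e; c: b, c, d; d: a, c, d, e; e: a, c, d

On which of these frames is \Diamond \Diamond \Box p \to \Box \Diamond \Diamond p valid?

The schema corresponds to a generalized confluence (Geach) condition: \forall x \forall y \forall z ((x R^2 y \wedge xRz) \to \exists w (yRw \wedge z R^2 w)).
F1: fails — sR²t, sRu but no w with tRw and uR²w.
F2: satisfies the condition.
F3: fails — w0R²w2, w0Rw3 but no w with w2Rw and w3R²w.
F4: satisfies the condition.
Valid on: F2, F4.

F2, F4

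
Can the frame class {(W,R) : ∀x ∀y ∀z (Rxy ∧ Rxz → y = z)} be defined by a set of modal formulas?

The condition is partial functionality. A defining modal formula is ◇p → □p.
Suppose ◇p→□p is valid. Take Rxy, Rxz and set V(p)={y}. Then ◇p at x, so □p at x, so p at z, i.e. z=y.

Yes — defined by ◇p → □p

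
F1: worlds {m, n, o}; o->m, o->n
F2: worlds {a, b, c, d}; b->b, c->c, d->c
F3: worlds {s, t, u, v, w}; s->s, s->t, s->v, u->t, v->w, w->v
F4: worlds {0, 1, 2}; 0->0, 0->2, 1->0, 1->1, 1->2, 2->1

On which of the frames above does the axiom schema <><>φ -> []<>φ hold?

F1, F2

The schema corresponds to a generalized confluence (Geach) condition: forall x forall y forall z ((x R^2 y & xRz) -> exists w (y = w & zRw)).
F1: ✓.
F2: ✓.
F3: fails — sR²s, sRt but no w* with s=w* and tRw*.
F4: fails — 0R²0, 0R2 but no w with 0=w and 2Rw.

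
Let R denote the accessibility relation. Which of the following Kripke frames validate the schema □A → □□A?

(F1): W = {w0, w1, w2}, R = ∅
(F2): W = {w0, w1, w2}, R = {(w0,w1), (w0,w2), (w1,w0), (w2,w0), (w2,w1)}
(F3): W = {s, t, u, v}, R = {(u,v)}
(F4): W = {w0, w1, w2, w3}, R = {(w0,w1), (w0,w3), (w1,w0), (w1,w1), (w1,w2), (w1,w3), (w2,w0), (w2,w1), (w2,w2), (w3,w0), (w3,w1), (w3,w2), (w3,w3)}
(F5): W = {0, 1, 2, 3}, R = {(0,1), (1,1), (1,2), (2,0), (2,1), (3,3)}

(F1), (F3)

This is the axiom for transitivity; its first-order frame correspondent is ∀x ∀y ∀z (Rxy ∧ Ryz → Rxz).
(F1): satisfies the condition.
(F2): fails — Rw1w0 and Rw0w1 but not Rw1w1.
(F3): satisfies the condition.
(F4): fails — Rw0w1 and Rw1w2 but not Rw0w2.
(F5): fails — R12 and R20 but not R10.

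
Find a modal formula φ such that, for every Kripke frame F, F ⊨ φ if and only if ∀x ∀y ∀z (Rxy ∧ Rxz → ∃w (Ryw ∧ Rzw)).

A defining formula is ◇□s → □◇s (the .2 axiom).
Suppose ◇□s→□◇s is valid. Take Rxy, Rxz and set V(s)={w : Ryw}. Then □s at y so ◇□s at x, so □◇s at x, so ◇s at z, giving w with Rzw and Ryw.

◇□s → □◇s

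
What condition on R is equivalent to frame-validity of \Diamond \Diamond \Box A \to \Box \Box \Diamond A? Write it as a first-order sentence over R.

\forall x \forall y \forall z ((x R^2 y \wedge x R^2 z) \to \exists w (yRw \wedge zRw))

This is a Sahlqvist (Geach-type) schema ◇^2□^1A → □^2◇^1A.
Minimal-valuation argument: fix x; take any y with xR^2y and any z with xR^2z. Set V(A) to the set of worlds R-reachable from y in exactly 1 step. Then □^1A holds at y, so the antecedent holds at x; validity forces ◇^1A at z, giving a w with zR^1w and yR^1w.
First-order correspondent: \forall x \forall y \forall z ((x R^2 y \wedge x R^2 z) \to \exists w (yRw \wedge zRw)).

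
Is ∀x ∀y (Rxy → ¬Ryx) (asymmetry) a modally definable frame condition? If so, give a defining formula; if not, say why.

Any modally definable frame class is closed under surjective bounded morphisms.
The 5-cycle (worlds 0,1,2,3,4 with 0→1→2→3→4→0) is asymmetric. Mapping every world to a single reflexive point • is a surjective bounded morphism, and the reflexive point is not asymmetric (R•• but asymmetry requires ¬R••).
Hence asymmetry is not modally definable.

No — not modally definable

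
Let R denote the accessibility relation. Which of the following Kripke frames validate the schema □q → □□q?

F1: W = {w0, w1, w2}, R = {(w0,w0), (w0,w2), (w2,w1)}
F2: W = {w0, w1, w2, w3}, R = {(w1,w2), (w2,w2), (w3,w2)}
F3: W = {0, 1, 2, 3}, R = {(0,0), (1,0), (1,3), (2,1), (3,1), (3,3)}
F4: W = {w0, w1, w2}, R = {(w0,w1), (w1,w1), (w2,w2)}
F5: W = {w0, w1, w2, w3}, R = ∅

F2, F4, F5

Frame correspondent (Sahlqvist): ∀x ∀y ∀z (Rxy ∧ Ryz → Rxz) — i.e. transitivity.
F1: fails — Rw0w2 and Rw2w1 but not Rw0w1.
F2: condition met.
F3: fails — R31 and R10 but not R30.
F4: condition met.
F5: condition met.
Valid on: F2, F4, F5.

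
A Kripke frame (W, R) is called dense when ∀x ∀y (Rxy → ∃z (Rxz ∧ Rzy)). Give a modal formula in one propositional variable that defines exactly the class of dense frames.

The condition is density. The C4 schema □□s → □s defines it.
Suppose □□s→□s is valid. Take Rxy and set V(s)={w : xR²w}. Then □□s at x, so □s at x, so s at y, i.e. ∃z(Rxz∧Rzy).

□□s → □s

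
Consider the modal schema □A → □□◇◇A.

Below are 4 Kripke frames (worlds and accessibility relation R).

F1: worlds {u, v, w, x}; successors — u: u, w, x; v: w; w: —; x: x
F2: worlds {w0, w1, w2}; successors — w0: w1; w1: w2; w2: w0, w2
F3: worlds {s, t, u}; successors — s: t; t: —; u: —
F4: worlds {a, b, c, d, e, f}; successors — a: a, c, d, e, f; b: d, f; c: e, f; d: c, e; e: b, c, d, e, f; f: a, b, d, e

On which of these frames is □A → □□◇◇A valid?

F2, F3, F4

This is the axiom for a generalized confluence (Geach) condition; its first-order frame correspondent is ∀x ∀z (xR²z → ∃w (xRw ∧ zR²w)).
F1: fails — uR²w but no t with uRt and wR²t.
F2: holds.
F3: holds.
F4: holds.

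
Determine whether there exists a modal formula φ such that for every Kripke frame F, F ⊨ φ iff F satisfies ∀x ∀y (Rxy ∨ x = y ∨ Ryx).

Any modally definable frame class is closed under disjoint unions.
Take 4 disjoint single-world reflexive frames: each is trivially connected, but their disjoint union has 4 worlds with no edge between distinct components, so it is not connected.
Hence connectedness of R is not modally definable.

Not definable by any modal formula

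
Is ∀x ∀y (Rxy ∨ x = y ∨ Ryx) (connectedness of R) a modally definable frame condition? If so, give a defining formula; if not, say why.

No — not modally definable

Any modally definable frame class is closed under disjoint unions.
Take 3 disjoint single-world reflexive frames: each is trivially connected, but their disjoint union has 3 worlds with no edge between distinct components, so it is not connected.
So no modal formula (or set of formulas) defines exactly the connected frames.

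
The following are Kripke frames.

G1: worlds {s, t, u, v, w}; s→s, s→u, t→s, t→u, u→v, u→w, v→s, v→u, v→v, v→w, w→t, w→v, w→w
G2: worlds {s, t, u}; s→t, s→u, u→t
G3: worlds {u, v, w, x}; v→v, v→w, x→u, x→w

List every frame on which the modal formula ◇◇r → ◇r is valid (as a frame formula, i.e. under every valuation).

The schema corresponds to transitivity: ∀x ∀y ∀z (Rxy ∧ Ryz → Rxz).
G1: fails — Ruv and Rvu but not Ruu.
G2: holds.
G3: holds.
Valid on: G2, G3.

G2, G3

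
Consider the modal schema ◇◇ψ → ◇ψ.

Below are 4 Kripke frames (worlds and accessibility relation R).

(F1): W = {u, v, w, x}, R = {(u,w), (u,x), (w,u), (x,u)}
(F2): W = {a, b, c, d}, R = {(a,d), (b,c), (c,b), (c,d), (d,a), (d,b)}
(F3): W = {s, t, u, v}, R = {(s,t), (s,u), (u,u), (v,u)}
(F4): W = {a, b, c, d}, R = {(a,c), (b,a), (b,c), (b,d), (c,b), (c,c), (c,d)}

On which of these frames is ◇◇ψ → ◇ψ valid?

The schema corresponds to transitivity: ∀x ∀y ∀z (Rxy ∧ Ryz → Rxz).
(F1): fails — Rwu and Ruw but not Rww.
(F2): fails — Rbc and Rcd but not Rbd.
(F3): holds.
(F4): fails — Rbc and Rcb but not Rbb.

(F3)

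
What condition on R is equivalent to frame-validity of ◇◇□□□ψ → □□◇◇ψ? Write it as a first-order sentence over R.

This is a Sahlqvist (Geach-type) schema ◇^2□^3ψ → □^2◇^2ψ.
First-order correspondent: ∀x ∀y ∀z ((xR²y ∧ xR²z) → ∃w (yR³w ∧ zR²w)).

∀x ∀y ∀z ((xR²y ∧ xR²z) → ∃w (yR³w ∧ zR²w))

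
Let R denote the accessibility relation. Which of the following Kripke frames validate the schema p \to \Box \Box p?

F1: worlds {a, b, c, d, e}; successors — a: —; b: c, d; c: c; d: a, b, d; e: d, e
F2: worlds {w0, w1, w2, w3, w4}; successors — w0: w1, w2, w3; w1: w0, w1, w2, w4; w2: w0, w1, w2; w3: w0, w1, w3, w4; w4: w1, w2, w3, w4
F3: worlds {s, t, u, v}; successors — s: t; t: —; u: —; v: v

F3

Frame correspondent (Sahlqvist): \forall x \forall z (x R^2 z \to \exists w (x = w \wedge z = w)) — i.e. a generalized confluence (Geach) condition.
F1: fails — bR²a but b ≠ a.
F2: fails — w0R²w1 but w0 ≠ w1.
F3: holds.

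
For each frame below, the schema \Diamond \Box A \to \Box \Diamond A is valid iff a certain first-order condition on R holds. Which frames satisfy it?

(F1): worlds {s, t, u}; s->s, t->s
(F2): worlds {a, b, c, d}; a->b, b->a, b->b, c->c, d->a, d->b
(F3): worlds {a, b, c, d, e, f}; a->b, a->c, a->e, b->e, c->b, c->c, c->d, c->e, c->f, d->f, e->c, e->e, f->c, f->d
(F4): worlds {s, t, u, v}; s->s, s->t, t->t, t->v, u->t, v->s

(F1), (F2)

Frame correspondent (Sahlqvist): \forall x \forall y \forall z (Rxy \wedge Rxz \to \exists w (Ryw \wedge Rzw)) — i.e. convergence.
(F1): satisfies the condition.
(F2): satisfies the condition.
(F3): fails — Rcd and Rcf but d and f have no common successor.
(F4): fails — Rtv and Rtt but v and t have no common successor.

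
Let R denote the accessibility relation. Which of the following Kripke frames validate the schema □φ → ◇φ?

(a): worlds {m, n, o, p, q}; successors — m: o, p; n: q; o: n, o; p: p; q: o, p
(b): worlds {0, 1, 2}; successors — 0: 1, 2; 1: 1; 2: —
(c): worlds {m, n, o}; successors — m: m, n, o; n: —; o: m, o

(a)

This is the axiom for seriality; its first-order frame correspondent is ∀x ∃y Rxy.
(a): satisfies the condition.
(b): fails — world 2 has no successor.
(c): fails — world n has no successor.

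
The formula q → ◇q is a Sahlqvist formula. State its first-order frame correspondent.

Replacing q by ¬q and contraposing gives the equivalent schema □q → q.
Suppose □q→q is valid. At any x set V(q)={w : Rxw}. Then □q holds at x, so q holds at x, i.e. Rxx.
Conversely, any frame satisfying ∀x Rxx validates the schema.
Frame condition: ∀x Rxx.

Reflexivity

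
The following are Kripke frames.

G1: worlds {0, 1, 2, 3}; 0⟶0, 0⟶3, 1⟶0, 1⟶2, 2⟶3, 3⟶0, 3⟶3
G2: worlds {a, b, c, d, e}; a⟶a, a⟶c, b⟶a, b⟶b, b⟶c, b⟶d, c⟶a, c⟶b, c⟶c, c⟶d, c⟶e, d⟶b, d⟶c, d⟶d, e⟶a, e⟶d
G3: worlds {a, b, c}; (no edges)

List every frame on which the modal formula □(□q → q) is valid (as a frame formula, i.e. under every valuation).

G3

This is the axiom for shift-reflexivity; its first-order frame correspondent is ∀x ∀y (Rxy → Ryy).
G1: fails — R12 but not R22.
G2: fails — Rce but not Ree.
G3: satisfies the condition.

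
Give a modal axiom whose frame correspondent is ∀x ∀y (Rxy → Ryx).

r → □◇r

A defining formula is r → □◇r (the B axiom).
Suppose r→□◇r is valid. Take Rxy and set V(r)={x}. Then r at x, so □◇r at x, so ◇r at y, so some z with Ryz has r; z=x, i.e. Ryx.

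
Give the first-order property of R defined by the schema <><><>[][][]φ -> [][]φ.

This is a Sahlqvist (Geach-type) schema ◇^3□^3φ → □^2◇^0φ.
Minimal-valuation argument: fix x; take any y with xR^3y and any z with xR^2z. Set V(φ) to the set of worlds R-reachable from y in exactly 3 steps. Then □^3φ holds at y, so the antecedent holds at x; validity forces ◇^0φ at z, giving a w with zR^0w and yR^3w.
First-order correspondent: forall x forall y forall z ((x R^3 y & x R^2 z) -> exists w (y R^3 w & z = w)).

forall x forall y forall z ((x R^3 y & x R^2 z) -> exists w (y R^3 w & z = w))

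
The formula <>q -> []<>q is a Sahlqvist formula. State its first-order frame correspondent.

The Euclidean property

Suppose ◇q→□◇q is valid. Take Rxy, Rxz and set V(q)={y}. Then ◇q at x, so □◇q at x, so ◇q at z, so some w with Rzw has q; w=y, i.e. Rzy. By symmetry of the argument, Ryz.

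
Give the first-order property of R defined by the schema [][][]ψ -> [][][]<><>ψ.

forall x forall z (x R^3 z -> exists w (x R^3 w & z R^2 w))

This is a Sahlqvist (Geach-type) schema ◇^0□^3ψ → □^3◇^2ψ.
First-order correspondent: forall x forall z (x R^3 z -> exists w (x R^3 w & z R^2 w)).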